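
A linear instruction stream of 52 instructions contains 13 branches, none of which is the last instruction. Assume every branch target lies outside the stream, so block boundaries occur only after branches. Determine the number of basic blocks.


With no in-sequence branch targets, the leaders are the first instruction plus the instruction after each branch.
Number of basic blocks = branches + 1
= 13 + 1 = 14

14


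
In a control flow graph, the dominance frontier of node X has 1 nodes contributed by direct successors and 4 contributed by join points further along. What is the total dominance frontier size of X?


DF(X) = direct successor contributions + join point contributions
= 1 + 4 = 5

5


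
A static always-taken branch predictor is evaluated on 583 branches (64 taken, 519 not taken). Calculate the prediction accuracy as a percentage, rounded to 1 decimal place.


Predictor: always-taken
Correct predictions = 64
Accuracy = 64 / 583 * 100 = 11.0%

11.0


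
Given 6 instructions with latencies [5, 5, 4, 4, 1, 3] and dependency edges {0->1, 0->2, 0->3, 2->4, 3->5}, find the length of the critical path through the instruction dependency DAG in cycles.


Compute longest path through dependency graph: dist(Ik) = max over predecessors of dist + latency(Ik).
dist(I0) = latency 5 = 5
dist(I1) = dist(I0) + 5 = 5 + 5 = 10
dist(I2) = dist(I0) + 4 = 5 + 4 = 9
dist(I3) = dist(I0) + 4 = 5 + 4 = 9
dist(I4) = dist(I2) + 1 = 9 + 1 = 10
dist(I5) = dist(I3) + 3 = 9 + 3 = 12
Critical path = max dist = 12

12


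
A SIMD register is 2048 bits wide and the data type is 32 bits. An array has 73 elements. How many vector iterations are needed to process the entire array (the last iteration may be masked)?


Width = 2048 / 32 = 64 elements per vector op
Iterations = ceil(73 / 64) = 2

2


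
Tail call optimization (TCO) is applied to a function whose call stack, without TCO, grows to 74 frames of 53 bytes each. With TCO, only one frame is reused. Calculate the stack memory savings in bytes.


Without TCO: 74 * 53 = 3922 bytes
With TCO: reuse 1 frame = 53 bytes
Savings = 3922 - 53 = 3869

3869


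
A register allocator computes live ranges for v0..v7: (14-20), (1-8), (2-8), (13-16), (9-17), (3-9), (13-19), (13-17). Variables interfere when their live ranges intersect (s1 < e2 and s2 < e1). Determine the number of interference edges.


Check all pairs for overlapping intervals.
Two intervals (s1,e1) and (s2,e2) overlap if s1 < e2 and s2 < e1.
v0 (14-20) vs v1..v7: overlaps v3, v4, v6, v7 -> 4
v1 (1-8) vs v2..v7: overlaps v2, v5 -> 2
v2 (2-8) vs v3..v7: overlaps v5 -> 1
v3 (13-16) vs v4..v7: overlaps v4, v6, v7 -> 3
v4 (9-17) vs v5..v7: overlaps v6, v7 -> 2
v5 (3-9) vs v6..v7: overlaps none -> 0
v6 (13-19) vs v7: overlaps v7 -> 1
Total overlapping pairs = 4 + 2 + 1 + 3 + 2 + 0 + 1 = 13

13


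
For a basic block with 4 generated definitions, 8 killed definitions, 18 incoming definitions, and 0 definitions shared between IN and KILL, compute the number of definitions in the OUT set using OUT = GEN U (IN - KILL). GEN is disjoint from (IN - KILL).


IN - KILL: 18 - 0 = 18 surviving definitions
OUT = GEN + surviving = 4 + 18 = 22

22


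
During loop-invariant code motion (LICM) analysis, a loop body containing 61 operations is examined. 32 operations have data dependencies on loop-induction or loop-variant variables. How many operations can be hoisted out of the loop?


Invariant candidates = total - loop-dependent
= 61 - 32 = 29

29


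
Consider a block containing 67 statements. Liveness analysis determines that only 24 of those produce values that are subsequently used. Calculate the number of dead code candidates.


Dead code = total statements - live definitions
= 67 - 24 = 43

43


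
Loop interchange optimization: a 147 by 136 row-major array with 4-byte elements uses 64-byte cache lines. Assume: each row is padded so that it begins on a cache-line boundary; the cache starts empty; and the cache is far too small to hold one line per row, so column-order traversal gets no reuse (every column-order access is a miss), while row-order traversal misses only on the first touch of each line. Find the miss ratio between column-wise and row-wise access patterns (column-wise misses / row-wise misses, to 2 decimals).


Each row occupies 136 * 4 = 544 bytes and starts on a line boundary, so it spans ceil(544 / 64) = 9 cache lines.
Row-major traversal misses (one per line touched): 147 * ceil(136 * 4 / 64) = 1323
Column-major traversal misses (no reuse, every access misses): 147 * 136 = 19992
Ratio = 19992 / 1323 = 15.11

15.11


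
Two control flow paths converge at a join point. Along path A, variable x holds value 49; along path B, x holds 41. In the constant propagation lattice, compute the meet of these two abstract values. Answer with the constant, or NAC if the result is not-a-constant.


Meet operation: if both paths give the same constant, result is that constant; if they differ, result is NAC (not-a-constant).
Path A: 49, Path B: 41 -> differ
Result: not-a-constant -> NAC

NAC


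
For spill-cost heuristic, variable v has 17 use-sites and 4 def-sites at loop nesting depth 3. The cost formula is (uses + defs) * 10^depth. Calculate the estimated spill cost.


uses + defs = 17 + 4 = 21
10^3 = 1000
Spill cost = 21 * 1000 = 21000

21000


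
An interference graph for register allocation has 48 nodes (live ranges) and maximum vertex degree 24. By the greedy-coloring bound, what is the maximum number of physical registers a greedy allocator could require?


Greedy coloring never needs more than (max_degree + 1) colors: when coloring a vertex, at most max_degree neighbors are already colored.
Upper bound = 24 + 1 = 25

25


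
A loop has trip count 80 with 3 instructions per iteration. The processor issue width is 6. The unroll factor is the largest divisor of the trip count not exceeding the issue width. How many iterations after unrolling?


Largest divisor of 80 <= 6 is 5
New iterations = 80 / 5 = 16

16


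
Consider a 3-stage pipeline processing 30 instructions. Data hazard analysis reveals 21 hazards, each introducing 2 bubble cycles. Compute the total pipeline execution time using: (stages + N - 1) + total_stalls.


Base cycles = 3 + 30 - 1 = 32
Total stalls = 21 * 2 = 42
Total = 32 + 42 = 74

74


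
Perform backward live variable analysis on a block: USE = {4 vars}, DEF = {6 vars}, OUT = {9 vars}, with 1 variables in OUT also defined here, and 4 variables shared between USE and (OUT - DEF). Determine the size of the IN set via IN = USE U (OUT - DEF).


OUT - DEF: 9 - 1 = 8
|IN| = |USE| + |OUT - DEF| - |USE ∩ (OUT - DEF)| = 4 + 8 - 4 = 8

8


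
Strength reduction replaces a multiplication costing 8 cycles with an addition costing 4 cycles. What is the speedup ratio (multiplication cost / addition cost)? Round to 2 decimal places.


Ratio = mult_cost / add_cost = 8 / 4 = 2.0

2.0


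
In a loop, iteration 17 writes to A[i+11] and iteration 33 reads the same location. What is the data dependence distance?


Distance = read iteration - write iteration
= 33 - 17 = 16

16


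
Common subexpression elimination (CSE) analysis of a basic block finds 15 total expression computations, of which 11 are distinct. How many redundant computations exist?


CSE count = total expressions - unique expressions
= 15 - 11 = 4

4


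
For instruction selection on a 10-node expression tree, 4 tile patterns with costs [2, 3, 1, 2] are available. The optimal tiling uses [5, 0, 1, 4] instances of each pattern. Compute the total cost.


Total cost = sum(count_i * cost_i)
= 5*2 + 0*3 + 1*1 + 4*2
= 19

19


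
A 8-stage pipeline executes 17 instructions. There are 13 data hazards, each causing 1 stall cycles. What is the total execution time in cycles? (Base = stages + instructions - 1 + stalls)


Base cycles = 8 + 17 - 1 = 24
Total stalls = 13 * 1 = 13
Total = 24 + 13 = 37

37


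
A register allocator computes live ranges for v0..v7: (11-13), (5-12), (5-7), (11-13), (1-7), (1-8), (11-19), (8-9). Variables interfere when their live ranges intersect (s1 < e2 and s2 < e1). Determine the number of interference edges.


Check all pairs for overlapping intervals.
Two intervals (s1,e1) and (s2,e2) overlap if s1 < e2 and s2 < e1.
v0 (11-13) vs v1..v7: overlaps v1, v3, v6 -> 3
v1 (5-12) vs v2..v7: overlaps v2, v3, v4, v5, v6, v7 -> 6
v2 (5-7) vs v3..v7: overlaps v4, v5 -> 2
v3 (11-13) vs v4..v7: overlaps v6 -> 1
v4 (1-7) vs v5..v7: overlaps v5 -> 1
v5 (1-8) vs v6..v7: overlaps none -> 0
v6 (11-19) vs v7: overlaps none -> 0
Total overlapping pairs = 3 + 6 + 2 + 1 + 1 + 0 + 0 = 13

13


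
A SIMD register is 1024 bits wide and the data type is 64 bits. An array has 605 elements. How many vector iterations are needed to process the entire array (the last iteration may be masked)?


Width = 1024 / 64 = 16 elements per vector op
Iterations = ceil(605 / 16) = 38

38


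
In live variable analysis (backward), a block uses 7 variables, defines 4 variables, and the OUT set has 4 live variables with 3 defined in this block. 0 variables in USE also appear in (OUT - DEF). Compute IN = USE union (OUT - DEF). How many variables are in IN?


OUT - DEF: 4 - 3 = 1
|IN| = |USE| + |OUT - DEF| - |USE ∩ (OUT - DEF)| = 7 + 1 - 0 = 8

8


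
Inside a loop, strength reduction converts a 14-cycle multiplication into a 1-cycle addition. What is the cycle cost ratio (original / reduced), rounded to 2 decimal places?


Ratio = mult_cost / add_cost = 14 / 1 = 14.0

14.0


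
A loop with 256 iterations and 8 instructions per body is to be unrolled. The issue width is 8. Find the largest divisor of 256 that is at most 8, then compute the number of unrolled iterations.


Largest divisor of 256 <= 8 is 8
New iterations = 256 / 8 = 32

32


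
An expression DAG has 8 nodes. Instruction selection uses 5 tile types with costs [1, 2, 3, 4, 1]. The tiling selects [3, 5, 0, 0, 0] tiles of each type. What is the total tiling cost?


Total cost = sum(count_i * cost_i)
= 3*1 + 5*2 + 0*3 + 0*4 + 0*1
= 13

13


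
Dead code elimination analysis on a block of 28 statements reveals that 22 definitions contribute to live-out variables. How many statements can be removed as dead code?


Dead code = total statements - live definitions
= 28 - 22 = 6

6


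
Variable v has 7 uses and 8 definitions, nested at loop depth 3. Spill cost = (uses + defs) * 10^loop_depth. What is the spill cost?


uses + defs = 7 + 8 = 15
10^3 = 1000
Spill cost = 15 * 1000 = 15000

15000


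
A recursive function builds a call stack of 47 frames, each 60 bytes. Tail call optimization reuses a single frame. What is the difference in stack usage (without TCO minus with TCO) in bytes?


Without TCO: 47 * 60 = 2820 bytes
With TCO: reuse 1 frame = 60 bytes
Savings = 2820 - 60 = 2760

2760


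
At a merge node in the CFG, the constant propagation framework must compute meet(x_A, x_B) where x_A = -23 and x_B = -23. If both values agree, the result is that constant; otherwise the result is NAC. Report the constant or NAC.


Meet operation: if both paths give the same constant, result is that constant; if they differ, result is NAC (not-a-constant).
Path A: -23, Path B: -23 -> equal
Result: constant -> -23

-23


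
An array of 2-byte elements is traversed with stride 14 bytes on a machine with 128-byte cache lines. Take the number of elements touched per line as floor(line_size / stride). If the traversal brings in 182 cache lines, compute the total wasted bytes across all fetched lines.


Elements per line = floor(128 / 14) = 9
Bytes used per line = 9 * 2 = 18
Wasted per line = 128 - 18 = 110
Total wasted = 110 * 182 = 20020

20020


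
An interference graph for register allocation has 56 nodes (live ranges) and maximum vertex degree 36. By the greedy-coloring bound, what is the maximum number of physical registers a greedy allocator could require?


Greedy coloring never needs more than (max_degree + 1) colors: when coloring a vertex, at most max_degree neighbors are already colored.
Upper bound = 36 + 1 = 37

37


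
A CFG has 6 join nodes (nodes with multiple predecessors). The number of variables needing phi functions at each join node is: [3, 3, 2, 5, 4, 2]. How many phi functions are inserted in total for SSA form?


Total phi functions = sum of phi functions at each join node
= 3 + 3 + 2 + 5 + 4 + 2 = 19

19


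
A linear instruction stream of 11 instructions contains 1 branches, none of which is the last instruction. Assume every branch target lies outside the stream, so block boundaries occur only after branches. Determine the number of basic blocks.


With no in-sequence branch targets, the leaders are the first instruction plus the instruction after each branch.
Number of basic blocks = branches + 1
= 1 + 1 = 2

2


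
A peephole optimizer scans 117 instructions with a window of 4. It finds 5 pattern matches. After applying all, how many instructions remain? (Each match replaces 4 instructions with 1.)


Each match removes 3 instructions.
Total removed = 5 * 3 = 15
Remaining = 117 - 15 = 102

102


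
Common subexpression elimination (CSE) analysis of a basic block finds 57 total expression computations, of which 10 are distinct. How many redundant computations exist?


CSE count = total expressions - unique expressions
= 57 - 10 = 47

47


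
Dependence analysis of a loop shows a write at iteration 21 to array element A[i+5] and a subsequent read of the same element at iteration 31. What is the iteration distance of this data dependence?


Distance = read iteration - write iteration
= 31 - 21 = 10

10


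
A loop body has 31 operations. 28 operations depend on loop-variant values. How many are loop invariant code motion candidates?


Invariant candidates = total - loop-dependent
= 31 - 28 = 3

3


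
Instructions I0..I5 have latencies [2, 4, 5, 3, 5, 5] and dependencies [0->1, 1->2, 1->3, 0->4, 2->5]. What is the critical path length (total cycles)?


Compute longest path through dependency graph: dist(Ik) = max over predecessors of dist + latency(Ik).
dist(I0) = latency 2 = 2
dist(I1) = dist(I0) + 4 = 2 + 4 = 6
dist(I2) = dist(I1) + 5 = 6 + 5 = 11
dist(I3) = dist(I1) + 3 = 6 + 3 = 9
dist(I4) = dist(I0) + 5 = 2 + 5 = 7
dist(I5) = dist(I2) + 5 = 11 + 5 = 16
Critical path = max dist = 16

16


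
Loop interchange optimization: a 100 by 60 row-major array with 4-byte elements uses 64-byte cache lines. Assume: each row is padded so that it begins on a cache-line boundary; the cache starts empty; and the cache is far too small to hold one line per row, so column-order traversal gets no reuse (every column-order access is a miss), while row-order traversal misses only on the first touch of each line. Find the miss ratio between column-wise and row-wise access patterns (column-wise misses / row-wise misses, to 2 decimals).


Each row occupies 60 * 4 = 240 bytes and starts on a line boundary, so it spans ceil(240 / 64) = 4 cache lines.
Row-major traversal misses (one per line touched): 100 * ceil(60 * 4 / 64) = 400
Column-major traversal misses (no reuse, every access misses): 100 * 60 = 6000
Ratio = 6000 / 400 = 15.0

15.0


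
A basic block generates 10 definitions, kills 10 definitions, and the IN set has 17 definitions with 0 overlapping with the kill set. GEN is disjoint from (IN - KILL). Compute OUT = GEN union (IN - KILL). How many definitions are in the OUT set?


IN - KILL: 17 - 0 = 17 surviving definitions
OUT = GEN + surviving = 10 + 17 = 27

27


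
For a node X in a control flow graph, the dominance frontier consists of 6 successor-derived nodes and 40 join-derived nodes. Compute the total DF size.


DF(X) = direct successor contributions + join point contributions
= 6 + 40 = 46

46


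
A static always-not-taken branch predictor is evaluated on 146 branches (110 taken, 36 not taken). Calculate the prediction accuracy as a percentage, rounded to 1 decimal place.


Predictor: always-not-taken
Correct predictions = 36
Accuracy = 36 / 146 * 100 = 24.7%

24.7


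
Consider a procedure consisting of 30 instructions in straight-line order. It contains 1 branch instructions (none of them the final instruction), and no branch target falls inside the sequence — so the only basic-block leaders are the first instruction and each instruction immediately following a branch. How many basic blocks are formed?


With no in-sequence branch targets, the leaders are the first instruction plus the instruction after each branch.
Number of basic blocks = branches + 1
= 1 + 1 = 2

2


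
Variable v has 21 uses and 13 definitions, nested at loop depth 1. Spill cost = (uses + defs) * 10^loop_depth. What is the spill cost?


uses + defs = 21 + 13 = 34
10^1 = 10
Spill cost = 34 * 10 = 340

340


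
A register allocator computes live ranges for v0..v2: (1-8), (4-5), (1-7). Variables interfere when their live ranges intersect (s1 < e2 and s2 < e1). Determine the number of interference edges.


Check all pairs for overlapping intervals.
Two intervals (s1,e1) and (s2,e2) overlap if s1 < e2 and s2 < e1.
v0 (1-8) vs v1..v2: overlaps v1, v2 -> 2
v1 (4-5) vs v2: overlaps v2 -> 1
Total overlapping pairs = 2 + 1 = 3

3


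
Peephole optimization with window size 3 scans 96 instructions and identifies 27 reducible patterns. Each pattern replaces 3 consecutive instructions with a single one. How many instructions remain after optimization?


Each match removes 2 instructions.
Total removed = 27 * 2 = 54
Remaining = 96 - 54 = 42

42


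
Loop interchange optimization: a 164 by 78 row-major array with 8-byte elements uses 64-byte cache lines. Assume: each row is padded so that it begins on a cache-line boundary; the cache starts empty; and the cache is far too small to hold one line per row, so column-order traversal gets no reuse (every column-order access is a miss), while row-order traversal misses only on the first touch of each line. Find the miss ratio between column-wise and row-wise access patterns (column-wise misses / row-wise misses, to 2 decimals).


Each row occupies 78 * 8 = 624 bytes and starts on a line boundary, so it spans ceil(624 / 64) = 10 cache lines.
Row-major traversal misses (one per line touched): 164 * ceil(78 * 8 / 64) = 1640
Column-major traversal misses (no reuse, every access misses): 164 * 78 = 12792
Ratio = 12792 / 1640 = 7.8

7.8


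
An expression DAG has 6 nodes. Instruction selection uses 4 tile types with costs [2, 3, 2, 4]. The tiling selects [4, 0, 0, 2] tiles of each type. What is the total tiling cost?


Total cost = sum(count_i * cost_i)
= 4*2 + 0*3 + 0*2 + 2*4
= 16

16


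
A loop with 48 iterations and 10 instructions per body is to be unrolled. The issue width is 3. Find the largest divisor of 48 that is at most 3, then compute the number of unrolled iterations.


Largest divisor of 48 <= 3 is 3
New iterations = 48 / 3 = 16

16


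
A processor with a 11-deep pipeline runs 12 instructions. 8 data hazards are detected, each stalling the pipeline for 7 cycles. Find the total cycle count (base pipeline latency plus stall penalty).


Base cycles = 11 + 12 - 1 = 22
Total stalls = 8 * 7 = 56
Total = 22 + 56 = 78

78


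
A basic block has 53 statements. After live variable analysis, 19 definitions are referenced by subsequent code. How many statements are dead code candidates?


Dead code = total statements - live definitions
= 53 - 19 = 34

34


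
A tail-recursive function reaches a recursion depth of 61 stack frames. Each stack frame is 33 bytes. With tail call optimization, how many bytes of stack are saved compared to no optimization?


Without TCO: 61 * 33 = 2013 bytes
With TCO: reuse 1 frame = 33 bytes
Savings = 2013 - 33 = 1980

1980


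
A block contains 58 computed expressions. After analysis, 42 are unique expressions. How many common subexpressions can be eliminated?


CSE count = total expressions - unique expressions
= 58 - 42 = 16

16


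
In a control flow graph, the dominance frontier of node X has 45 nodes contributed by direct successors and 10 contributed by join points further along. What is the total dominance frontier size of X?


DF(X) = direct successor contributions + join point contributions
= 45 + 10 = 55

55


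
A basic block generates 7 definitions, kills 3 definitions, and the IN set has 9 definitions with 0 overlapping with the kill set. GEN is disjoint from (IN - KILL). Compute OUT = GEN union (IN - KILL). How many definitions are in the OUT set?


IN - KILL: 9 - 0 = 9 surviving definitions
OUT = GEN + surviving = 7 + 9 = 16

16


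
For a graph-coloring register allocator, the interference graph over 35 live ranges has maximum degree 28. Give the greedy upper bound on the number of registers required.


Greedy coloring never needs more than (max_degree + 1) colors: when coloring a vertex, at most max_degree neighbors are already colored.
Upper bound = 28 + 1 = 29

29


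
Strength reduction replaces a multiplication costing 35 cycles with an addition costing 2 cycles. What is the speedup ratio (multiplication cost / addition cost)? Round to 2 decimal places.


Ratio = mult_cost / add_cost = 35 / 2 = 17.5

17.5


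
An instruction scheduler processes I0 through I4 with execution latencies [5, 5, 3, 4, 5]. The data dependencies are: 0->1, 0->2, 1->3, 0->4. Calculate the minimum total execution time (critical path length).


Compute longest path through dependency graph: dist(Ik) = max over predecessors of dist + latency(Ik).
dist(I0) = latency 5 = 5
dist(I1) = dist(I0) + 5 = 5 + 5 = 10
dist(I2) = dist(I0) + 3 = 5 + 3 = 8
dist(I3) = dist(I1) + 4 = 10 + 4 = 14
dist(I4) = dist(I0) + 5 = 5 + 5 = 10
Critical path = max dist = 14

14


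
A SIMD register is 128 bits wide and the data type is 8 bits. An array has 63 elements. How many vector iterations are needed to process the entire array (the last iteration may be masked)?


Width = 128 / 8 = 16 elements per vector op
Iterations = ceil(63 / 16) = 4

4


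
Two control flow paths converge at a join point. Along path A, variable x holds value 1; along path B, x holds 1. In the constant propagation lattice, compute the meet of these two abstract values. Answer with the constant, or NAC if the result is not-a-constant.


Meet operation: if both paths give the same constant, result is that constant; if they differ, result is NAC (not-a-constant).
Path A: 1, Path B: 1 -> equal
Result: constant -> 1

1


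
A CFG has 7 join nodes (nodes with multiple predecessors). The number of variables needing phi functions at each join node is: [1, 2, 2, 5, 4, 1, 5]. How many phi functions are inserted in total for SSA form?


Total phi functions = sum of phi functions at each join node
= 1 + 2 + 2 + 5 + 4 + 1 + 5 = 20

20


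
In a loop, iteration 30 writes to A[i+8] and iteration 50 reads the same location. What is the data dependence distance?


Distance = read iteration - write iteration
= 50 - 30 = 20

20


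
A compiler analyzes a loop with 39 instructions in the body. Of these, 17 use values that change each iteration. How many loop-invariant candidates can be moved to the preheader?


Invariant candidates = total - loop-dependent
= 39 - 17 = 22

22


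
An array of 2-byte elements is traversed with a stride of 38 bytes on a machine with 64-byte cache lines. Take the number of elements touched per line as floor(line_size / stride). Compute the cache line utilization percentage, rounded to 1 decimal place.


Elements per cache line = floor(64 / 38) = 1
Bytes used = 1 * 2 = 2
Utilization = 2 / 64 * 100 = 3.1%

3.1


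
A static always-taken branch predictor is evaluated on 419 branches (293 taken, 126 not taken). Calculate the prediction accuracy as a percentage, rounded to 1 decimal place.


Predictor: always-taken
Correct predictions = 293
Accuracy = 293 / 419 * 100 = 69.9%

69.9


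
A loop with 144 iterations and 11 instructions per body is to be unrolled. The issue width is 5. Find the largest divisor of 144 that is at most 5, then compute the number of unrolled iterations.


Largest divisor of 144 <= 5 is 4
New iterations = 144 / 4 = 36

36


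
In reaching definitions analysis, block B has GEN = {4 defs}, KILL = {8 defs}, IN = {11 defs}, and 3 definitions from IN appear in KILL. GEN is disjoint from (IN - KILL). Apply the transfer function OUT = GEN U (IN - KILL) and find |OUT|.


IN - KILL: 11 - 3 = 8 surviving definitions
OUT = GEN + surviving = 4 + 8 = 12

12


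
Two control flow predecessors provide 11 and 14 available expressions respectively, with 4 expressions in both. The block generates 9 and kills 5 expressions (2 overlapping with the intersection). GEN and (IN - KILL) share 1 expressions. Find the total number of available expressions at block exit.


IN = intersection of predecessors = 4
IN - KILL = 4 - 2 = 2
|OUT| = |GEN| + |IN - KILL| - |GEN ∩ (IN - KILL)| = 9 + 2 - 1 = 10

10


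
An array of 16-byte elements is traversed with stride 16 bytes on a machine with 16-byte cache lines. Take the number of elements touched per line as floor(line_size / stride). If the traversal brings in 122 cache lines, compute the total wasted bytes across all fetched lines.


Elements per line = floor(16 / 16) = 1
Bytes used per line = 1 * 16 = 16
Wasted per line = 16 - 16 = 0
Total wasted = 0 * 122 = 0

0


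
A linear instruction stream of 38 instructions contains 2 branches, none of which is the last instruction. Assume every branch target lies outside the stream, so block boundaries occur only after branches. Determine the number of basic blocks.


With no in-sequence branch targets, the leaders are the first instruction plus the instruction after each branch.
Number of basic blocks = branches + 1
= 2 + 1 = 3

3


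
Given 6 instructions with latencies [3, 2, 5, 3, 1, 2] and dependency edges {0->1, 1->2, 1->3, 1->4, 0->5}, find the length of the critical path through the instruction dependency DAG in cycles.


Compute longest path through dependency graph: dist(Ik) = max over predecessors of dist + latency(Ik).
dist(I0) = latency 3 = 3
dist(I1) = dist(I0) + 2 = 3 + 2 = 5
dist(I2) = dist(I1) + 5 = 5 + 5 = 10
dist(I3) = dist(I1) + 3 = 5 + 3 = 8
dist(I4) = dist(I1) + 1 = 5 + 1 = 6
dist(I5) = dist(I0) + 2 = 3 + 2 = 5
Critical path = max dist = 10

10


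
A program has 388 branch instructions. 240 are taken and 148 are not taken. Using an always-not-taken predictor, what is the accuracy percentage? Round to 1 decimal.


Predictor: always-not-taken
Correct predictions = 148
Accuracy = 148 / 388 * 100 = 38.1%

38.1


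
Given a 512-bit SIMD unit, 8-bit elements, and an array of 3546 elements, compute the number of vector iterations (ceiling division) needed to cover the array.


Width = 512 / 8 = 64 elements per vector op
Iterations = ceil(3546 / 64) = 56

56


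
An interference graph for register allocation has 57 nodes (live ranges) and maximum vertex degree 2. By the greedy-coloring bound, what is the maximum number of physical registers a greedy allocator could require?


Greedy coloring never needs more than (max_degree + 1) colors: when coloring a vertex, at most max_degree neighbors are already colored.
Upper bound = 2 + 1 = 3

3


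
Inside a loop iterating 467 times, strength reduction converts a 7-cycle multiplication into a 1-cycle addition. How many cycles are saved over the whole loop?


Per-iteration saving = 7 - 1 = 6
Total saved = 467 * 6 = 2802

2802


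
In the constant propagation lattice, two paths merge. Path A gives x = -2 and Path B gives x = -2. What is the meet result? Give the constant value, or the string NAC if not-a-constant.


Meet operation: if both paths give the same constant, result is that constant; if they differ, result is NAC (not-a-constant).
Path A: -2, Path B: -2 -> equal
Result: constant -> -2

-2


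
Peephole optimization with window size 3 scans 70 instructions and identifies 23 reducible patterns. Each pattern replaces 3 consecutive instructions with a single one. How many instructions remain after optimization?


Each match removes 2 instructions.
Total removed = 23 * 2 = 46
Remaining = 70 - 46 = 24

24


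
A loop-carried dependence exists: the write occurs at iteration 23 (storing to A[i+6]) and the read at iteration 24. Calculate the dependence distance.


Distance = read iteration - write iteration
= 24 - 23 = 1

1


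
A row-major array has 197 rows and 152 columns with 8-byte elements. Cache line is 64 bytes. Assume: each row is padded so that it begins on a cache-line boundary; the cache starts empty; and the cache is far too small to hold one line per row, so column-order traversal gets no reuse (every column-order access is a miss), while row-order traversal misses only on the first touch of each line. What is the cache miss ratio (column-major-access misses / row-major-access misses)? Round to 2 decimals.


Each row occupies 152 * 8 = 1216 bytes and starts on a line boundary, so it spans ceil(1216 / 64) = 19 cache lines.
Row-major traversal misses (one per line touched): 197 * ceil(152 * 8 / 64) = 3743
Column-major traversal misses (no reuse, every access misses): 197 * 152 = 29944
Ratio = 29944 / 3743 = 8.0

8.0


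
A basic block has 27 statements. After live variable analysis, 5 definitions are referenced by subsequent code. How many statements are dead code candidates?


Dead code = total statements - live definitions
= 27 - 5 = 22

22


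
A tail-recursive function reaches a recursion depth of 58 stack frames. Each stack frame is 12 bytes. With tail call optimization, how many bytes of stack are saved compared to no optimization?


Without TCO: 58 * 12 = 696 bytes
With TCO: reuse 1 frame = 12 bytes
Savings = 696 - 12 = 684

684


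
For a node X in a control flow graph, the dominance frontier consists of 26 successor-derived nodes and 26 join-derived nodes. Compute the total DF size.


DF(X) = direct successor contributions + join point contributions
= 26 + 26 = 52

52


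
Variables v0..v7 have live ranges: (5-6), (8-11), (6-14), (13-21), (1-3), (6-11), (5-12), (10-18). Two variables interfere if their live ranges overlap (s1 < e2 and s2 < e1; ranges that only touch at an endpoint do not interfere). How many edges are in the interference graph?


Check all pairs for overlapping intervals.
Two intervals (s1,e1) and (s2,e2) overlap if s1 < e2 and s2 < e1.
v0 (5-6) vs v1..v7: overlaps v6 -> 1
v1 (8-11) vs v2..v7: overlaps v2, v5, v6, v7 -> 4
v2 (6-14) vs v3..v7: overlaps v3, v5, v6, v7 -> 4
v3 (13-21) vs v4..v7: overlaps v7 -> 1
v4 (1-3) vs v5..v7: overlaps none -> 0
v5 (6-11) vs v6..v7: overlaps v6, v7 -> 2
v6 (5-12) vs v7: overlaps v7 -> 1
Total overlapping pairs = 1 + 4 + 4 + 1 + 0 + 2 + 1 = 13

13


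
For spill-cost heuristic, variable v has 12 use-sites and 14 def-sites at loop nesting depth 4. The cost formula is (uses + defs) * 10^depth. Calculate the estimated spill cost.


uses + defs = 12 + 14 = 26
10^4 = 10000
Spill cost = 26 * 10000 = 260000

260000


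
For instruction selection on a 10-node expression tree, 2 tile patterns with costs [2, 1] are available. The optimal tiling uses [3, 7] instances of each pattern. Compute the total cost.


Total cost = sum(count_i * cost_i)
= 3*2 + 7*1
= 13

13


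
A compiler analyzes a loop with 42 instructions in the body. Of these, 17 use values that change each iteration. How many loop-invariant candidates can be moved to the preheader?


Invariant candidates = total - loop-dependent
= 42 - 17 = 25

25


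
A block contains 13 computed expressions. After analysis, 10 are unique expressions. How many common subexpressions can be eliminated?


CSE count = total expressions - unique expressions
= 13 - 10 = 3

3


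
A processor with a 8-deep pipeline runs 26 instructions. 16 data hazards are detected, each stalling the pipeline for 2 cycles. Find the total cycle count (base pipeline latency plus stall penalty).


Base cycles = 8 + 26 - 1 = 33
Total stalls = 16 * 2 = 32
Total = 33 + 32 = 65

65


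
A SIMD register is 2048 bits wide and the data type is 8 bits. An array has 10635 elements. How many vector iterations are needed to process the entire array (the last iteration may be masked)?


Width = 2048 / 8 = 256 elements per vector op
Iterations = ceil(10635 / 256) = 42

42


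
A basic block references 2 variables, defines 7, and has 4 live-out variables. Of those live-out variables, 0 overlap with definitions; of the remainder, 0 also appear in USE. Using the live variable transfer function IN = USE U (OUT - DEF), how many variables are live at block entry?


OUT - DEF: 4 - 0 = 4
|IN| = |USE| + |OUT - DEF| - |USE ∩ (OUT - DEF)| = 2 + 4 - 0 = 6

6


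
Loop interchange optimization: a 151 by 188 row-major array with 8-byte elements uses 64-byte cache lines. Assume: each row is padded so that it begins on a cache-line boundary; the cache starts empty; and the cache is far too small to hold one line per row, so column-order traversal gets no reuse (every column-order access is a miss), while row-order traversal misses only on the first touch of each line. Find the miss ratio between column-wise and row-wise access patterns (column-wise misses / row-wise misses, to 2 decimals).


Each row occupies 188 * 8 = 1504 bytes and starts on a line boundary, so it spans ceil(1504 / 64) = 24 cache lines.
Row-major traversal misses (one per line touched): 151 * ceil(188 * 8 / 64) = 3624
Column-major traversal misses (no reuse, every access misses): 151 * 188 = 28388
Ratio = 28388 / 3624 = 7.83

7.83


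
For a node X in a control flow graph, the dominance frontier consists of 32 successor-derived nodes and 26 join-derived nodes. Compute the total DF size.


DF(X) = direct successor contributions + join point contributions
= 32 + 26 = 58

58


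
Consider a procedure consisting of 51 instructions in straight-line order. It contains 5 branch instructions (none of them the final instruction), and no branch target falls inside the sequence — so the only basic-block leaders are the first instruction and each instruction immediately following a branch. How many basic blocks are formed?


With no in-sequence branch targets, the leaders are the first instruction plus the instruction after each branch.
Number of basic blocks = branches + 1
= 5 + 1 = 6

6


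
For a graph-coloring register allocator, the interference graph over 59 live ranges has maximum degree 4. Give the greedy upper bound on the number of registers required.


Greedy coloring never needs more than (max_degree + 1) colors: when coloring a vertex, at most max_degree neighbors are already colored.
Upper bound = 4 + 1 = 5

5


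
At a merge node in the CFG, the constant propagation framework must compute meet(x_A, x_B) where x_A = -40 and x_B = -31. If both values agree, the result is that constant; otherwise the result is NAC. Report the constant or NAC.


Meet operation: if both paths give the same constant, result is that constant; if they differ, result is NAC (not-a-constant).
Path A: -40, Path B: -31 -> differ
Result: not-a-constant -> NAC

NAC


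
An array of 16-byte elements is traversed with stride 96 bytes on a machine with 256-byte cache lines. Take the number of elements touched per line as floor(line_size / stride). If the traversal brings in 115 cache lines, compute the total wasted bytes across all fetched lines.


Elements per line = floor(256 / 96) = 2
Bytes used per line = 2 * 16 = 32
Wasted per line = 256 - 32 = 224
Total wasted = 224 * 115 = 25760

25760


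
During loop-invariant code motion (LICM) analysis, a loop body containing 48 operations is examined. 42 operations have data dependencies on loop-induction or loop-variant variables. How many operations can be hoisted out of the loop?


Invariant candidates = total - loop-dependent
= 48 - 42 = 6

6


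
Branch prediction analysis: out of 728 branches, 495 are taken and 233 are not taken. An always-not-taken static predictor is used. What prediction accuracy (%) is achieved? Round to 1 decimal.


Predictor: always-not-taken
Correct predictions = 233
Accuracy = 233 / 728 * 100 = 32.0%

32.0


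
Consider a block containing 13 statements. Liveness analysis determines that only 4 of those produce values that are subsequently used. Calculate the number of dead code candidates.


Dead code = total statements - live definitions
= 13 - 4 = 9

9


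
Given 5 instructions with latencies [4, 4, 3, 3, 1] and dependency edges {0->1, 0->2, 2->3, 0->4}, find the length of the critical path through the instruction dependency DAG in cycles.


Compute longest path through dependency graph: dist(Ik) = max over predecessors of dist + latency(Ik).
dist(I0) = latency 4 = 4
dist(I1) = dist(I0) + 4 = 4 + 4 = 8
dist(I2) = dist(I0) + 3 = 4 + 3 = 7
dist(I3) = dist(I2) + 3 = 7 + 3 = 10
dist(I4) = dist(I0) + 1 = 4 + 1 = 5
Critical path = max dist = 10

10


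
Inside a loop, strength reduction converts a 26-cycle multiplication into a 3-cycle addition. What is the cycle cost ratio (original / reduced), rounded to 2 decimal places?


Ratio = mult_cost / add_cost = 26 / 3 = 8.67

8.67


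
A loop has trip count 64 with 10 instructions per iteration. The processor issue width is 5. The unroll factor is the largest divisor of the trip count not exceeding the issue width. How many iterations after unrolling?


Largest divisor of 64 <= 5 is 4
New iterations = 64 / 4 = 16

16


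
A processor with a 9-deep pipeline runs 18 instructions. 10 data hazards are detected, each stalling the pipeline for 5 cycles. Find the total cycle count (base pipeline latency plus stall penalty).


Base cycles = 9 + 18 - 1 = 26
Total stalls = 10 * 5 = 50
Total = 26 + 50 = 76

76


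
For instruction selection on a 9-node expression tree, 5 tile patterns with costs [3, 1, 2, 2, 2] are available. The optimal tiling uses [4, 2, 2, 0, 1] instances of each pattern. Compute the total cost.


Total cost = sum(count_i * cost_i)
= 4*3 + 2*1 + 2*2 + 0*2 + 1*2
= 20

20


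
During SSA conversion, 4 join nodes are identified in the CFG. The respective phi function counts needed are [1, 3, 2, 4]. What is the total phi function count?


Total phi functions = sum of phi functions at each join node
= 1 + 3 + 2 + 4 = 10

10


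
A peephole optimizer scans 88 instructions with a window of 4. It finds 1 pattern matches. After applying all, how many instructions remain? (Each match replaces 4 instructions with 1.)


Each match removes 3 instructions.
Total removed = 1 * 3 = 3
Remaining = 88 - 3 = 85

85


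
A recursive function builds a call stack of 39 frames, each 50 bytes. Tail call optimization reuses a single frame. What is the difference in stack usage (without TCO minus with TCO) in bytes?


Without TCO: 39 * 50 = 1950 bytes
With TCO: reuse 1 frame = 50 bytes
Savings = 1950 - 50 = 1900

1900


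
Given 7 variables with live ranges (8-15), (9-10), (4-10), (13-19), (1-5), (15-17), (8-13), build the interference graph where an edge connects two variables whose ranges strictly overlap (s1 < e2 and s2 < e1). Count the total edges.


Check all pairs for overlapping intervals.
Two intervals (s1,e1) and (s2,e2) overlap if s1 < e2 and s2 < e1.
v0 (8-15) vs v1..v6: overlaps v1, v2, v3, v6 -> 4
v1 (9-10) vs v2..v6: overlaps v2, v6 -> 2
v2 (4-10) vs v3..v6: overlaps v4, v6 -> 2
v3 (13-19) vs v4..v6: overlaps v5 -> 1
v4 (1-5) vs v5..v6: overlaps none -> 0
v5 (15-17) vs v6: overlaps none -> 0
Total overlapping pairs = 4 + 2 + 2 + 1 + 0 + 0 = 9

9


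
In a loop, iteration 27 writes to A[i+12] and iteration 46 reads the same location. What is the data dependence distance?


Distance = read iteration - write iteration
= 46 - 27 = 19

19


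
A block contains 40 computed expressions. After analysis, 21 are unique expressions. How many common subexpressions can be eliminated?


CSE count = total expressions - unique expressions
= 40 - 21 = 19

19
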